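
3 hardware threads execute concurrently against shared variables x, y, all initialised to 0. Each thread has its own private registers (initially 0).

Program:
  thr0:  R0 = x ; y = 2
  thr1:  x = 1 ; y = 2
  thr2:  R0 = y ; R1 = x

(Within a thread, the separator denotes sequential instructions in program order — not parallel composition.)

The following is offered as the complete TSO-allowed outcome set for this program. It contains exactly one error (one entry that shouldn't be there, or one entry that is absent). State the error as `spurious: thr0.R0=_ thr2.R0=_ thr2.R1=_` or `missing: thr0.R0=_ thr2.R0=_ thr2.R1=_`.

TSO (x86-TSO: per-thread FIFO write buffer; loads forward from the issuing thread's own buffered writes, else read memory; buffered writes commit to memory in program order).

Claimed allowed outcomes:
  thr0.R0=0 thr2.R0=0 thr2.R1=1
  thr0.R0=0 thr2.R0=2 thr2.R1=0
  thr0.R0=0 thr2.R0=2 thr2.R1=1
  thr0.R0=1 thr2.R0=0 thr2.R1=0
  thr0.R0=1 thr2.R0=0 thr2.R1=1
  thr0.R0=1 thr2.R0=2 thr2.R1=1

outcome vector order: (thr0.R0,thr2.R0,thr2.R1)
TSO (7): (0,0,0); (0,0,1); (0,2,0); (0,2,1); (1,0,0); (1,0,1); (1,2,1)
TSO∖claimed = {(0,0,0)}

missing: thr0.R0=0 thr2.R0=0 thr2.R1=0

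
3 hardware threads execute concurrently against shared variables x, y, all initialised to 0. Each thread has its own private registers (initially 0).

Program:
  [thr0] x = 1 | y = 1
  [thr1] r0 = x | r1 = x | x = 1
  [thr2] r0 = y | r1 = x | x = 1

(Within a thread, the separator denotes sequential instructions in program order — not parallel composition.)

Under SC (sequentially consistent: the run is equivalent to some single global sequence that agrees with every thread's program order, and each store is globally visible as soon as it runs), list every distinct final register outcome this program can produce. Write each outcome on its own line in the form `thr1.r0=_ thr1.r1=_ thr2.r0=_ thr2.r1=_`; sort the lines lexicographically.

outcome vector order: (thr1.r0,thr1.r1,thr2.r0,thr2.r1)
|SC outcomes| = 9

thr1.r0=0 thr1.r1=0 thr2.r0=0 thr2.r1=0
thr1.r0=0 thr1.r1=0 thr2.r0=0 thr2.r1=1
thr1.r0=0 thr1.r1=0 thr2.r0=1 thr2.r1=1
thr1.r0=0 thr1.r1=1 thr2.r0=0 thr2.r1=0
thr1.r0=0 thr1.r1=1 thr2.r0=0 thr2.r1=1
thr1.r0=0 thr1.r1=1 thr2.r0=1 thr2.r1=1
thr1.r0=1 thr1.r1=1 thr2.r0=0 thr2.r1=0
thr1.r0=1 thr1.r1=1 thr2.r0=0 thr2.r1=1
thr1.r0=1 thr1.r1=1 thr2.r0=1 thr2.r1=1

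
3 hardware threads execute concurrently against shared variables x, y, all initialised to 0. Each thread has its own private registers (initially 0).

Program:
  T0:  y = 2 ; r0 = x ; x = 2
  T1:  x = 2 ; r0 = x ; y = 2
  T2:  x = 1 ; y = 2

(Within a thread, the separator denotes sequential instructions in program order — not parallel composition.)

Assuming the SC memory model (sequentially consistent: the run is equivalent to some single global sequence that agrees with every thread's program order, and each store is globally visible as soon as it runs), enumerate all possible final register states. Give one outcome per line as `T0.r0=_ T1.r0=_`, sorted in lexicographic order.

outcome vector order: (T0.r0,T1.r0)
|SC outcomes| = 6

T0.r0=0 T1.r0=1
T0.r0=0 T1.r0=2
T0.r0=1 T1.r0=1
T0.r0=1 T1.r0=2
T0.r0=2 T1.r0=1
T0.r0=2 T1.r0=2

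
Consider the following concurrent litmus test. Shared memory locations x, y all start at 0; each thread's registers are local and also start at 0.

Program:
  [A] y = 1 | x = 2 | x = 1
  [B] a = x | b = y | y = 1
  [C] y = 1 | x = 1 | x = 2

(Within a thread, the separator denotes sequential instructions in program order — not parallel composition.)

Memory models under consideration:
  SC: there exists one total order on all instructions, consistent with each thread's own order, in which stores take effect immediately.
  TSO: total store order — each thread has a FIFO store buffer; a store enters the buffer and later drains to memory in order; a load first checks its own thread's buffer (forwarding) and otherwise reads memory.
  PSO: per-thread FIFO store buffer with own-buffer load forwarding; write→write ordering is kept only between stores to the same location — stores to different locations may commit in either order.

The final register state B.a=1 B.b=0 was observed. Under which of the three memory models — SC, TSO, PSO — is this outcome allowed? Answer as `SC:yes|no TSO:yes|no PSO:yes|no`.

SC:no TSO:no PSO:yes

outcome vector order: (B.a,B.b)
[SC] allowed = {00 01 11 21}
[TSO] allowed = {00 01 11 21}
[PSO] allowed = {00 01 10 11 20 21}
target 10 ∈ {PSO}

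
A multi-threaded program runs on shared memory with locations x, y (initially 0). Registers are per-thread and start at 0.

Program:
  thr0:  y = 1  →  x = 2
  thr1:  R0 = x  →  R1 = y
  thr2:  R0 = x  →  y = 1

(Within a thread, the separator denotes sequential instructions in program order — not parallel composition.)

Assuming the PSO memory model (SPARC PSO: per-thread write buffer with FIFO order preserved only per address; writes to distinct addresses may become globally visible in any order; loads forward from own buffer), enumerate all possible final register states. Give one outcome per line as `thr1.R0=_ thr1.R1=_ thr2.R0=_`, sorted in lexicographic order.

thr1.R0=0 thr1.R1=0 thr2.R0=0
thr1.R0=0 thr1.R1=0 thr2.R0=2
thr1.R0=0 thr1.R1=1 thr2.R0=0
thr1.R0=0 thr1.R1=1 thr2.R0=2
thr1.R0=2 thr1.R1=0 thr2.R0=0
thr1.R0=2 thr1.R1=0 thr2.R0=2
thr1.R0=2 thr1.R1=1 thr2.R0=0
thr1.R0=2 thr1.R1=1 thr2.R0=2

outcome vector order: (thr1.R0,thr1.R1,thr2.R0)
|PSO outcomes| = 8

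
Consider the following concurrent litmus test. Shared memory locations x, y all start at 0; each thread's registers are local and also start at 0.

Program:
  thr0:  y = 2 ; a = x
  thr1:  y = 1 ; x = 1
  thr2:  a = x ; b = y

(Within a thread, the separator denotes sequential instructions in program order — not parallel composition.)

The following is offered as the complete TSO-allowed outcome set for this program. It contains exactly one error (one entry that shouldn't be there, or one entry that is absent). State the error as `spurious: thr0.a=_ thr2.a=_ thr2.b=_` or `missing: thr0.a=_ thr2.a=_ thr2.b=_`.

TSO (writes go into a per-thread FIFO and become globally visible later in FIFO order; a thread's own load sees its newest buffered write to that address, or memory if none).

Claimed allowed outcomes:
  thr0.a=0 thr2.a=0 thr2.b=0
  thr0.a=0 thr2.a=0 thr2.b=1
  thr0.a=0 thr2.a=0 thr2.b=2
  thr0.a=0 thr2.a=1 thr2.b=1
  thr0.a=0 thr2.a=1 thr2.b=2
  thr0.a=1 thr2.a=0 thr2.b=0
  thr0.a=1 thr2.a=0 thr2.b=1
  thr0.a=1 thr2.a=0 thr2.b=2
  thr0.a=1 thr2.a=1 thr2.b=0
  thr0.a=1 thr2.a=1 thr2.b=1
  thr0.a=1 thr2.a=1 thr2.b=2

spurious: thr0.a=1 thr2.a=1 thr2.b=0

outcome vector order: (thr0.a,thr2.a,thr2.b)
[TSO] allowed = {<0 0 0>, <0 0 1>, <0 0 2>, <0 1 1>, <0 1 2>, <1 0 0>, <1 0 1>, <1 0 2>, <1 1 1>, <1 1 2>}
claimed∖TSO = {<1 1 0>}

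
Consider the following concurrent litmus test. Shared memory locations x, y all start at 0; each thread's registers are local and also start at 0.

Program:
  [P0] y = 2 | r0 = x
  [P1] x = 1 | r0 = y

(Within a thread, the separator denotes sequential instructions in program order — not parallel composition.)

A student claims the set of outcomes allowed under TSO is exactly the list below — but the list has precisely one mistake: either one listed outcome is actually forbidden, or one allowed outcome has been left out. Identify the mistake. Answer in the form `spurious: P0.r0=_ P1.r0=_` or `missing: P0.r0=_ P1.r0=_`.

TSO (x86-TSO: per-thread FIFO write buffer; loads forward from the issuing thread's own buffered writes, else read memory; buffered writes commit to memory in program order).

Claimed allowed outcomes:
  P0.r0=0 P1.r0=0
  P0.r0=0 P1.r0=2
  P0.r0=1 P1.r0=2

outcome vector order: (P0.r0,P1.r0)
under TSO → <0 0>, <0 2>, <1 0>, <1 2>
TSO∖claimed = {<1 0>}

missing: P0.r0=1 P1.r0=0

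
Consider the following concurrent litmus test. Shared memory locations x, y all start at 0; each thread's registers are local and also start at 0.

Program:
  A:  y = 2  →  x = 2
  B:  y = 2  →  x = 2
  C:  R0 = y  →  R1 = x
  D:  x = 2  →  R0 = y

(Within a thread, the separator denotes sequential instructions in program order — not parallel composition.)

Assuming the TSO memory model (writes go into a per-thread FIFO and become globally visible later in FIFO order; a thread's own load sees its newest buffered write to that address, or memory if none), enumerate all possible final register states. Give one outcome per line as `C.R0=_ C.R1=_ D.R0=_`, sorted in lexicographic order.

outcome vector order: (C.R0,C.R1,D.R0)
|TSO outcomes| = 8

C.R0=0 C.R1=0 D.R0=0
C.R0=0 C.R1=0 D.R0=2
C.R0=0 C.R1=2 D.R0=0
C.R0=0 C.R1=2 D.R0=2
C.R0=2 C.R1=0 D.R0=0
C.R0=2 C.R1=0 D.R0=2
C.R0=2 C.R1=2 D.R0=0
C.R0=2 C.R1=2 D.R0=2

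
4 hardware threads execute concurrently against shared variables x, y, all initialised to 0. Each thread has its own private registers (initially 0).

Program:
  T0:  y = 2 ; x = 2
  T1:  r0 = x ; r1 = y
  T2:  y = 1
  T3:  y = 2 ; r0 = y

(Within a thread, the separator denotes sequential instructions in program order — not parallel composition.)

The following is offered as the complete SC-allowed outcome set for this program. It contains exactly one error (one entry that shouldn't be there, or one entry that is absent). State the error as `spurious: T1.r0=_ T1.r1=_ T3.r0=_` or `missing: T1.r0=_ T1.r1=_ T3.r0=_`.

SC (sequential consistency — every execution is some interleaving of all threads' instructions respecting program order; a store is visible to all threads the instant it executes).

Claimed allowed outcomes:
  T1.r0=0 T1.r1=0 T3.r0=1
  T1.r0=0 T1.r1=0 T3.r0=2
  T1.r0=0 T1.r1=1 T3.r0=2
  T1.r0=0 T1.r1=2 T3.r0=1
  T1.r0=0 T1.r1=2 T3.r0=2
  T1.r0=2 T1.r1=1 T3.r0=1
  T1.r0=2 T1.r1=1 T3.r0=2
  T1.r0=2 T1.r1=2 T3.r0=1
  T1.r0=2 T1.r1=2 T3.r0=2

missing: T1.r0=0 T1.r1=1 T3.r0=1

outcome vector order: (T1.r0,T1.r1,T3.r0)
[SC] allowed = {(0,0,1) (0,0,2) (0,1,1) (0,1,2) (0,2,1) (0,2,2) (2,1,1) (2,1,2) (2,2,1) (2,2,2)}
SC∖claimed = {(0,1,1)}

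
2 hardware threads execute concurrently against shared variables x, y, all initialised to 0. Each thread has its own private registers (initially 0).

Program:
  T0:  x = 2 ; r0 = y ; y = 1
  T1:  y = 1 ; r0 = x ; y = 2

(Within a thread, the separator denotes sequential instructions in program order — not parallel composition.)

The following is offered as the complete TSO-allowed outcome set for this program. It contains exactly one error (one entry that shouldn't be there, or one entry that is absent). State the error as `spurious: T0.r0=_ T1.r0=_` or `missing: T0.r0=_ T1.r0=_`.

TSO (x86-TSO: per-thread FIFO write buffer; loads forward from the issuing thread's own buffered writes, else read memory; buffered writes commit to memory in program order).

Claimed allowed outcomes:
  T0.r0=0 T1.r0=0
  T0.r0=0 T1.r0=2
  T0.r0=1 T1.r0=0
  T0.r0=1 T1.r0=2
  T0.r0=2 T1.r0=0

outcome vector order: (T0.r0,T1.r0)
[TSO] allowed = {(0,0), (0,2), (1,0), (1,2), (2,0), (2,2)}
TSO∖claimed = {(2,2)}

missing: T0.r0=2 T1.r0=2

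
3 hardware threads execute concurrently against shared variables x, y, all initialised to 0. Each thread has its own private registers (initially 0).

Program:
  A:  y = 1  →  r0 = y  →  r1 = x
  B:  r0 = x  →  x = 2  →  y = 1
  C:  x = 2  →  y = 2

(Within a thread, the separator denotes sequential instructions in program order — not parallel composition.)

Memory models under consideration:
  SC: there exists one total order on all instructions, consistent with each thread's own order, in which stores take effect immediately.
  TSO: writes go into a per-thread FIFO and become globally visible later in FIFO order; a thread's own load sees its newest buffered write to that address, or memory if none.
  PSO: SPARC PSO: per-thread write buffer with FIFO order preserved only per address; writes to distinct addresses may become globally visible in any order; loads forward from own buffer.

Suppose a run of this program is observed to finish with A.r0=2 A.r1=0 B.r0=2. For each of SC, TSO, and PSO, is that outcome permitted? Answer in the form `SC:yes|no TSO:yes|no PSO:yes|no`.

SC:no TSO:no PSO:yes

outcome vector order: (A.r0,A.r1,B.r0)
SC: 6 outcomes — {100, 102, 120, 122, 220, 222}
TSO: 6 outcomes — {100, 102, 120, 122, 220, 222}
PSO: 8 outcomes — {100, 102, 120, 122, 200, 202, 220, 222}
target 202 ∈ {PSO}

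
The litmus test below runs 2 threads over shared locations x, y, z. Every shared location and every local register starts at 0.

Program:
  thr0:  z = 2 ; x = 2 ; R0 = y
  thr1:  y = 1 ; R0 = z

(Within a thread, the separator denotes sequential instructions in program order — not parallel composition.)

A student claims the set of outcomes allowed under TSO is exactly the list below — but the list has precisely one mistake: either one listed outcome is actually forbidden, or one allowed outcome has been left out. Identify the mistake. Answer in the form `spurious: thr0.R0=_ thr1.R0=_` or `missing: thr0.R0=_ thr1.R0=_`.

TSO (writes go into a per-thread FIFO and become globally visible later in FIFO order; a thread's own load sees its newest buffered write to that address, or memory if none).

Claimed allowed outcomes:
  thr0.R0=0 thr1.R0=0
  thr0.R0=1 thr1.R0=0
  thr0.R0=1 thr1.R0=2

missing: thr0.R0=0 thr1.R0=2

outcome vector order: (thr0.R0,thr1.R0)
under TSO → (0,0); (0,2); (1,0); (1,2)
TSO∖claimed = {(0,2)}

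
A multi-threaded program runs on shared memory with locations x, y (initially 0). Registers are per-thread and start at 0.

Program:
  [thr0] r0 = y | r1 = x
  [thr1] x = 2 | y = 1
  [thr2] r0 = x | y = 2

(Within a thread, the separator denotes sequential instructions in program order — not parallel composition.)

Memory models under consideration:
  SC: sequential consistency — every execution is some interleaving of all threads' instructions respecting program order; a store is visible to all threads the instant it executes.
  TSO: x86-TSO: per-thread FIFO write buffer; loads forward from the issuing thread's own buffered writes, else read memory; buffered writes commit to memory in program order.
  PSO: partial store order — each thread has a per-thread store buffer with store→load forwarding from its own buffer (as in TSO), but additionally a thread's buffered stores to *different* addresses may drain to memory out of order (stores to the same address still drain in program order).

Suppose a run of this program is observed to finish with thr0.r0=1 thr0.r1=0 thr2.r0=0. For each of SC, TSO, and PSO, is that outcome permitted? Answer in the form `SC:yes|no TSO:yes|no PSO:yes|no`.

SC:no TSO:no PSO:yes

outcome vector order: (thr0.r0,thr0.r1,thr2.r0)
[SC] allowed = {<0 0 0>; <0 0 2>; <0 2 0>; <0 2 2>; <1 2 0>; <1 2 2>; <2 0 0>; <2 2 0>; <2 2 2>}
[TSO] allowed = {<0 0 0>; <0 0 2>; <0 2 0>; <0 2 2>; <1 2 0>; <1 2 2>; <2 0 0>; <2 2 0>; <2 2 2>}
[PSO] allowed = {<0 0 0>; <0 0 2>; <0 2 0>; <0 2 2>; <1 0 0>; <1 0 2>; <1 2 0>; <1 2 2>; <2 0 0>; <2 2 0>; <2 2 2>}
target <1 0 0> ∈ {PSO}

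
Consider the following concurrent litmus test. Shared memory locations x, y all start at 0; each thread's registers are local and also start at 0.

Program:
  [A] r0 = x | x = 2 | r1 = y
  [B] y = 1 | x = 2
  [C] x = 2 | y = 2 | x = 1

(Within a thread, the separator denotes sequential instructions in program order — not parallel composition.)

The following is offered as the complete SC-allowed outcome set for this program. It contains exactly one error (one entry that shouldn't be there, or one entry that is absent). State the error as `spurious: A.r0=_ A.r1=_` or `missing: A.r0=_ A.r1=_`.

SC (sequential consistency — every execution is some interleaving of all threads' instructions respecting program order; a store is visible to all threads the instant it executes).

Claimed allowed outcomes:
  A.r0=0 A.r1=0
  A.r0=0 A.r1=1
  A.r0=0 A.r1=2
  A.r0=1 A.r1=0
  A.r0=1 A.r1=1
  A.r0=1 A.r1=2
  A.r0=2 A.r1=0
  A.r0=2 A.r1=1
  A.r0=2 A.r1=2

spurious: A.r0=1 A.r1=0

outcome vector order: (A.r0,A.r1)
SC (8): 00; 01; 02; 11; 12; 20; 21; 22
claimed∖SC = {10}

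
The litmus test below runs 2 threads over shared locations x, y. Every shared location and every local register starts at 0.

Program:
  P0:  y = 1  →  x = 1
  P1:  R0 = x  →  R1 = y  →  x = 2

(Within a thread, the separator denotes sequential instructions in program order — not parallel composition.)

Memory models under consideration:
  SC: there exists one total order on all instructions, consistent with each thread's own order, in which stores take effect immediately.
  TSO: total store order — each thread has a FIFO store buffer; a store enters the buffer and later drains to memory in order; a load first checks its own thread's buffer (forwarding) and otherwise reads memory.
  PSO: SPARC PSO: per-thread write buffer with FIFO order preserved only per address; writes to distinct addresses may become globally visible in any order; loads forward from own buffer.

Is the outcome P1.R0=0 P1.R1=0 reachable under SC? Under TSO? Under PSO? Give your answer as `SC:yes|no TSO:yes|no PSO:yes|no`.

SC:yes TSO:yes PSO:yes

outcome vector order: (P1.R0,P1.R1)
SC (3): <0 0> <0 1> <1 1>
TSO (3): <0 0> <0 1> <1 1>
PSO (4): <0 0> <0 1> <1 0> <1 1>
target <0 0> ∈ {SC,TSO,PSO}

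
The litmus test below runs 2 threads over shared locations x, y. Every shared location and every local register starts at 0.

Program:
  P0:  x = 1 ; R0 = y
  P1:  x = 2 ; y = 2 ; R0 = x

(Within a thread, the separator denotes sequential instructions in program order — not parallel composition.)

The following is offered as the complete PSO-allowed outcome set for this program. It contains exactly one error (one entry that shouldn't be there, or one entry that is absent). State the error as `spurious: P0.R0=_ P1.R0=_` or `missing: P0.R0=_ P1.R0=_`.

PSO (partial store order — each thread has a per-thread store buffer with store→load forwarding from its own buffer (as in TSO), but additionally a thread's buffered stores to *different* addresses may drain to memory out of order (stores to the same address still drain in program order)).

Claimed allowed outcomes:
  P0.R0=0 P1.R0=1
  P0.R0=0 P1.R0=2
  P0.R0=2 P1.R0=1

missing: P0.R0=2 P1.R0=2

outcome vector order: (P0.R0,P1.R0)
PSO: 4 outcomes — {<0 1> <0 2> <2 1> <2 2>}
PSO∖claimed = {<2 2>}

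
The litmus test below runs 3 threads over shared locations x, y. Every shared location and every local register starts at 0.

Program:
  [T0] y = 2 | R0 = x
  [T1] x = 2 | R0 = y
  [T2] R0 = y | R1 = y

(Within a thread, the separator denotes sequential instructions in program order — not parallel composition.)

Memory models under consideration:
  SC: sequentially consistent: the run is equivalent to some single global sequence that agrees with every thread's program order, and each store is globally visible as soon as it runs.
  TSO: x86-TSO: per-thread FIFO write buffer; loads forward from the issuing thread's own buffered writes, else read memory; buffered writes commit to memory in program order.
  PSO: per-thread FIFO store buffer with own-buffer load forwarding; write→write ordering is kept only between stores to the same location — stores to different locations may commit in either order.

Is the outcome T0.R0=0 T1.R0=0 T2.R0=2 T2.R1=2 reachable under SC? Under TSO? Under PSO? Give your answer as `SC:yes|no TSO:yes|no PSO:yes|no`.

SC:no TSO:yes PSO:yes

outcome vector order: (T0.R0,T1.R0,T2.R0,T2.R1)
SC (9): (0,2,0,0); (0,2,0,2); (0,2,2,2); (2,0,0,0); (2,0,0,2); (2,0,2,2); (2,2,0,0); (2,2,0,2); (2,2,2,2)
TSO (12): (0,0,0,0); (0,0,0,2); (0,0,2,2); (0,2,0,0); (0,2,0,2); (0,2,2,2); (2,0,0,0); (2,0,0,2); (2,0,2,2); (2,2,0,0); (2,2,0,2); (2,2,2,2)
PSO (12): (0,0,0,0); (0,0,0,2); (0,0,2,2); (0,2,0,0); (0,2,0,2); (0,2,2,2); (2,0,0,0); (2,0,0,2); (2,0,2,2); (2,2,0,0); (2,2,0,2); (2,2,2,2)
target (0,0,2,2) ∈ {TSO,PSO}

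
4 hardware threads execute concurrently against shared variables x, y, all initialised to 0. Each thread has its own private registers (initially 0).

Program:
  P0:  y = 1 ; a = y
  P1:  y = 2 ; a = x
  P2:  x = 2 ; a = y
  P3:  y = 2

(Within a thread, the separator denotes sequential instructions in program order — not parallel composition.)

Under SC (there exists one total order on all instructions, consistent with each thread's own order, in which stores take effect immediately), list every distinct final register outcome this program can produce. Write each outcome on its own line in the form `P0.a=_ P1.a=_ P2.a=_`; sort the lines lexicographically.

P0.a=1 P1.a=0 P2.a=1
P0.a=1 P1.a=0 P2.a=2
P0.a=1 P1.a=2 P2.a=0
P0.a=1 P1.a=2 P2.a=1
P0.a=1 P1.a=2 P2.a=2
P0.a=2 P1.a=0 P2.a=1
P0.a=2 P1.a=0 P2.a=2
P0.a=2 P1.a=2 P2.a=0
P0.a=2 P1.a=2 P2.a=1
P0.a=2 P1.a=2 P2.a=2

outcome vector order: (P0.a,P1.a,P2.a)
|SC outcomes| = 10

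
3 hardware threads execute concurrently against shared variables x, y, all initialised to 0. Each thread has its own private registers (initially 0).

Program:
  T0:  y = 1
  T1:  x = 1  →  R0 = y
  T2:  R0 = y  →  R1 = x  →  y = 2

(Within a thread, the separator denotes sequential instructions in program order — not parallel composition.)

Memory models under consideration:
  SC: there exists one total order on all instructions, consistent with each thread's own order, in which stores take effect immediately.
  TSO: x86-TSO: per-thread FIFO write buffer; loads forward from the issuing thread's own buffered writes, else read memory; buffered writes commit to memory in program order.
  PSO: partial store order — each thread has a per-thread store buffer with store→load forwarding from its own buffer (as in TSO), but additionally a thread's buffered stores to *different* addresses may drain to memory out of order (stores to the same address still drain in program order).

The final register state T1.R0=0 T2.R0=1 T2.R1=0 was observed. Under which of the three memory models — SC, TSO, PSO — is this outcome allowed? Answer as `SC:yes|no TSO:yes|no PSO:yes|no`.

SC:no TSO:yes PSO:yes

outcome vector order: (T1.R0,T2.R0,T2.R1)
[SC] allowed = {0/0/0; 0/0/1; 0/1/1; 1/0/0; 1/0/1; 1/1/0; 1/1/1; 2/0/0; 2/0/1; 2/1/0; 2/1/1}
[TSO] allowed = {0/0/0; 0/0/1; 0/1/0; 0/1/1; 1/0/0; 1/0/1; 1/1/0; 1/1/1; 2/0/0; 2/0/1; 2/1/0; 2/1/1}
[PSO] allowed = {0/0/0; 0/0/1; 0/1/0; 0/1/1; 1/0/0; 1/0/1; 1/1/0; 1/1/1; 2/0/0; 2/0/1; 2/1/0; 2/1/1}
target 0/1/0 ∈ {TSO,PSO}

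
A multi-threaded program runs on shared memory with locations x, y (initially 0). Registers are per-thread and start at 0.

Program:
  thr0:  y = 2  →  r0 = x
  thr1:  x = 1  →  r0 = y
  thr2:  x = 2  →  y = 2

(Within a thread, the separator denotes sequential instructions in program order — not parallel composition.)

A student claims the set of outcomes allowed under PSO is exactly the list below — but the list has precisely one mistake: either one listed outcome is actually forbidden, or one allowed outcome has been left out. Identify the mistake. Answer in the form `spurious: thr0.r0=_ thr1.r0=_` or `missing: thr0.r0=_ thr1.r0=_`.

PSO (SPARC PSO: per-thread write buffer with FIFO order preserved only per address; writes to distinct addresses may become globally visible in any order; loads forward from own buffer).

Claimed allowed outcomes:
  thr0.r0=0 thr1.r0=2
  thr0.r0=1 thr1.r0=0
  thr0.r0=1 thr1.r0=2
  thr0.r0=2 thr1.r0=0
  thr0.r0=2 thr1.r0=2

outcome vector order: (thr0.r0,thr1.r0)
under PSO → 0/0 0/2 1/0 1/2 2/0 2/2
PSO∖claimed = {0/0}

missing: thr0.r0=0 thr1.r0=0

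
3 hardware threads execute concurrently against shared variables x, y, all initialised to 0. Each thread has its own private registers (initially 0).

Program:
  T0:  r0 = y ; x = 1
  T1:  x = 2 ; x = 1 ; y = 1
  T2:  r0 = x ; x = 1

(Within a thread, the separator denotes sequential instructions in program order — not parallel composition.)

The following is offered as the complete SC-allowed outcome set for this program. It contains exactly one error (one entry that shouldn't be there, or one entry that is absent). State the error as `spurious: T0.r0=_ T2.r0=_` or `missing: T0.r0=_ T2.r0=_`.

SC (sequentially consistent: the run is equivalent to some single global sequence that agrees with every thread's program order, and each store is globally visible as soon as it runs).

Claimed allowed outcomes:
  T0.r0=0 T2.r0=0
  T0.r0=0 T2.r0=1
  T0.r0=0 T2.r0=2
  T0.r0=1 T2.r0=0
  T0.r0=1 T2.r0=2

missing: T0.r0=1 T2.r0=1

outcome vector order: (T0.r0,T2.r0)
[SC] allowed = {<0 0> <0 1> <0 2> <1 0> <1 1> <1 2>}
SC∖claimed = {<1 1>}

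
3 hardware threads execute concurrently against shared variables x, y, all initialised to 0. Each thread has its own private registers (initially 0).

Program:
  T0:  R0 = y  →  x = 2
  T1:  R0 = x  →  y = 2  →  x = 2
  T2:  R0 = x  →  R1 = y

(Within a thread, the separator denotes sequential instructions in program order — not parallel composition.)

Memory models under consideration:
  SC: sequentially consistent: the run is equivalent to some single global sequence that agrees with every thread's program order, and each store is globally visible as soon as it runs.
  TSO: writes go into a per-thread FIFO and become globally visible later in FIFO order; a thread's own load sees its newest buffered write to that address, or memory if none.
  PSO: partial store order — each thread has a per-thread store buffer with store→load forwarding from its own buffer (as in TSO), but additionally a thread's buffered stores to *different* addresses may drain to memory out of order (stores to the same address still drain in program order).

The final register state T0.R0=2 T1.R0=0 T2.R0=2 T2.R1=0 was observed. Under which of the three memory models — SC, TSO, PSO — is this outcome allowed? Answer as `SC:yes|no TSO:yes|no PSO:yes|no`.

outcome vector order: (T0.R0,T1.R0,T2.R0,T2.R1)
SC (11): 0000 0002 0020 0022 0200 0202 0220 0222 2000 2002 2022
TSO (11): 0000 0002 0020 0022 0200 0202 0220 0222 2000 2002 2022
PSO (12): 0000 0002 0020 0022 0200 0202 0220 0222 2000 2002 2020 2022
target 2020 ∈ {PSO}

SC:no TSO:no PSO:yes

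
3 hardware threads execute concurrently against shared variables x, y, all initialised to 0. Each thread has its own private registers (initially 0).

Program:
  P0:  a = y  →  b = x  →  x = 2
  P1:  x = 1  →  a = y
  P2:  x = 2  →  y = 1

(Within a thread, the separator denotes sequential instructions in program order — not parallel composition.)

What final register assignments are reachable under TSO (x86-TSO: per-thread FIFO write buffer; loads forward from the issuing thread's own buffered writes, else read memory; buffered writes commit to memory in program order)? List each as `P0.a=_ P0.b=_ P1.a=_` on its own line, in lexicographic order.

P0.a=0 P0.b=0 P1.a=0
P0.a=0 P0.b=0 P1.a=1
P0.a=0 P0.b=1 P1.a=0
P0.a=0 P0.b=1 P1.a=1
P0.a=0 P0.b=2 P1.a=0
P0.a=0 P0.b=2 P1.a=1
P0.a=1 P0.b=1 P1.a=0
P0.a=1 P0.b=1 P1.a=1
P0.a=1 P0.b=2 P1.a=0
P0.a=1 P0.b=2 P1.a=1

outcome vector order: (P0.a,P0.b,P1.a)
|TSO outcomes| = 10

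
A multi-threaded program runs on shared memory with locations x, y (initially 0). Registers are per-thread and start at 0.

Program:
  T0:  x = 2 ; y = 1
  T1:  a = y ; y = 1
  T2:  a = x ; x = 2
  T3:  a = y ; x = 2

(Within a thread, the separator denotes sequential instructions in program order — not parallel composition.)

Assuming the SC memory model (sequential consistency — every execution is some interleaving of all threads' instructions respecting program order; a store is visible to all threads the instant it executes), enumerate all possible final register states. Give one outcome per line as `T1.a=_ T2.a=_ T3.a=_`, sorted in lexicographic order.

T1.a=0 T2.a=0 T3.a=0
T1.a=0 T2.a=0 T3.a=1
T1.a=0 T2.a=2 T3.a=0
T1.a=0 T2.a=2 T3.a=1
T1.a=1 T2.a=0 T3.a=0
T1.a=1 T2.a=0 T3.a=1
T1.a=1 T2.a=2 T3.a=0
T1.a=1 T2.a=2 T3.a=1

outcome vector order: (T1.a,T2.a,T3.a)
|SC outcomes| = 8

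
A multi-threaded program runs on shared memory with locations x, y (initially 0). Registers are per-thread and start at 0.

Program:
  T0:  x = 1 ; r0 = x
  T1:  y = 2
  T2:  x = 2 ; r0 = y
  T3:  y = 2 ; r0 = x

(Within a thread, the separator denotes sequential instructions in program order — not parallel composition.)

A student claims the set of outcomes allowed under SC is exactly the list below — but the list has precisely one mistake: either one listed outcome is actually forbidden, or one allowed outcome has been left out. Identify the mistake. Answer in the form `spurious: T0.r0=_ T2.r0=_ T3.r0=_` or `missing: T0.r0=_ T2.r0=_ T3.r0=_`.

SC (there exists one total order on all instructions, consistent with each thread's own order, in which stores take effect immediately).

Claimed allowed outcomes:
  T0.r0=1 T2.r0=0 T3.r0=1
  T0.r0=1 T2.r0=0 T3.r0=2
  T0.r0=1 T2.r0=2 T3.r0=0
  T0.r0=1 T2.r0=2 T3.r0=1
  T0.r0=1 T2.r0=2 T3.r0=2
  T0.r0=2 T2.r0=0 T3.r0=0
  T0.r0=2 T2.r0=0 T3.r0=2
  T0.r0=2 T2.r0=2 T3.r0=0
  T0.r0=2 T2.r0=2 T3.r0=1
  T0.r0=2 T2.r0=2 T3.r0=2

spurious: T0.r0=2 T2.r0=0 T3.r0=0

outcome vector order: (T0.r0,T2.r0,T3.r0)
SC: 9 outcomes — {101; 102; 120; 121; 122; 202; 220; 221; 222}
claimed∖SC = {200}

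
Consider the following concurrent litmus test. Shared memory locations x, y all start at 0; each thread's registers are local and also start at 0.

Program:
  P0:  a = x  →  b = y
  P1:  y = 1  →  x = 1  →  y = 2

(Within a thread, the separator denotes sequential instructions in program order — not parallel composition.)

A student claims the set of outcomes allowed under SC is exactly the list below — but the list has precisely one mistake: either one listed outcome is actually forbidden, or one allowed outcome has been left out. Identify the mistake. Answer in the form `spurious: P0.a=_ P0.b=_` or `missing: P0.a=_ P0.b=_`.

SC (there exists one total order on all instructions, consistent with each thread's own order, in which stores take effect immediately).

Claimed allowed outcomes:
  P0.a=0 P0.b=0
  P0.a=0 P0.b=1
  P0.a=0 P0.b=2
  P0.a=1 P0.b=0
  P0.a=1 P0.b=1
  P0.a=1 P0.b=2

spurious: P0.a=1 P0.b=0

outcome vector order: (P0.a,P0.b)
SC (5): 0/0; 0/1; 0/2; 1/1; 1/2
claimed∖SC = {1/0}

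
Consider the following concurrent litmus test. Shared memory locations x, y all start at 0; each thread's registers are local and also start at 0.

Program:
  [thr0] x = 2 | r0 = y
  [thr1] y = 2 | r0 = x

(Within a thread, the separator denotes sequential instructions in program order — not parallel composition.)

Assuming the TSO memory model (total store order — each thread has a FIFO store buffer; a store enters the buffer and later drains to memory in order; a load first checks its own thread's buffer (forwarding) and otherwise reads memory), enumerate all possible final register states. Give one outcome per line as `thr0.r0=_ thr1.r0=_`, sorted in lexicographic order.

outcome vector order: (thr0.r0,thr1.r0)
|TSO outcomes| = 4

thr0.r0=0 thr1.r0=0
thr0.r0=0 thr1.r0=2
thr0.r0=2 thr1.r0=0
thr0.r0=2 thr1.r0=2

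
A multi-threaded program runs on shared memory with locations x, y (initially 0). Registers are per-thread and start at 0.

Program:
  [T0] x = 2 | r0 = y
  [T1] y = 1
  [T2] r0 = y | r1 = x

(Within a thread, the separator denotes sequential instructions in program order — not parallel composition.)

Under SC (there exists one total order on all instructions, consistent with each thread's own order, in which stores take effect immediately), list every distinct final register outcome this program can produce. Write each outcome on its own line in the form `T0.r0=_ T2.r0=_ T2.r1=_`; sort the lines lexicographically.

outcome vector order: (T0.r0,T2.r0,T2.r1)
|SC outcomes| = 7

T0.r0=0 T2.r0=0 T2.r1=0
T0.r0=0 T2.r0=0 T2.r1=2
T0.r0=0 T2.r0=1 T2.r1=2
T0.r0=1 T2.r0=0 T2.r1=0
T0.r0=1 T2.r0=0 T2.r1=2
T0.r0=1 T2.r0=1 T2.r1=0
T0.r0=1 T2.r0=1 T2.r1=2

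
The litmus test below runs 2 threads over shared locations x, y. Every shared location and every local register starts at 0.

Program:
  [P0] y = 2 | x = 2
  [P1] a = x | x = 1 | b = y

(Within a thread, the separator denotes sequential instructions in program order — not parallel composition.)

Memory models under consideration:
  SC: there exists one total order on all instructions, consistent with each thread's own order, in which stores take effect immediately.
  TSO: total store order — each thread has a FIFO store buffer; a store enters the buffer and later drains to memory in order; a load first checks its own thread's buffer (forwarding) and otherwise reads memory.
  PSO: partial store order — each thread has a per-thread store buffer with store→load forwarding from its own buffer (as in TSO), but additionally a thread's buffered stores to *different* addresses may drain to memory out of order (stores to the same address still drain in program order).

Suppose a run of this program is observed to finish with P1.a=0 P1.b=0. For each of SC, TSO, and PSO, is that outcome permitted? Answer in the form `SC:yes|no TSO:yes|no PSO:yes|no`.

outcome vector order: (P1.a,P1.b)
[SC] allowed = {0/0, 0/2, 2/2}
[TSO] allowed = {0/0, 0/2, 2/2}
[PSO] allowed = {0/0, 0/2, 2/0, 2/2}
target 0/0 ∈ {SC,TSO,PSO}

SC:yes TSO:yes PSO:yes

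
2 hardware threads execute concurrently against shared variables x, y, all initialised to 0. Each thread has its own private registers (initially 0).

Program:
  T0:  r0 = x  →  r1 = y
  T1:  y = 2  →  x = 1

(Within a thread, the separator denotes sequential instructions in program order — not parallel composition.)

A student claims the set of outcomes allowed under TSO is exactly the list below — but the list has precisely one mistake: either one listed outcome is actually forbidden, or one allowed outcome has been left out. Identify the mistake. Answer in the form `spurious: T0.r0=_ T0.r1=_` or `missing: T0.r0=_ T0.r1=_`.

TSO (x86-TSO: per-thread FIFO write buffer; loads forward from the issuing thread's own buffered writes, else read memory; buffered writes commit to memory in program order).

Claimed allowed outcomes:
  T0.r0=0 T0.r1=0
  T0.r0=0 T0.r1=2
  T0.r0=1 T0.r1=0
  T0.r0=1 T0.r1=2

spurious: T0.r0=1 T0.r1=0

outcome vector order: (T0.r0,T0.r1)
TSO: 3 outcomes — {0/0, 0/2, 1/2}
claimed∖TSO = {1/0}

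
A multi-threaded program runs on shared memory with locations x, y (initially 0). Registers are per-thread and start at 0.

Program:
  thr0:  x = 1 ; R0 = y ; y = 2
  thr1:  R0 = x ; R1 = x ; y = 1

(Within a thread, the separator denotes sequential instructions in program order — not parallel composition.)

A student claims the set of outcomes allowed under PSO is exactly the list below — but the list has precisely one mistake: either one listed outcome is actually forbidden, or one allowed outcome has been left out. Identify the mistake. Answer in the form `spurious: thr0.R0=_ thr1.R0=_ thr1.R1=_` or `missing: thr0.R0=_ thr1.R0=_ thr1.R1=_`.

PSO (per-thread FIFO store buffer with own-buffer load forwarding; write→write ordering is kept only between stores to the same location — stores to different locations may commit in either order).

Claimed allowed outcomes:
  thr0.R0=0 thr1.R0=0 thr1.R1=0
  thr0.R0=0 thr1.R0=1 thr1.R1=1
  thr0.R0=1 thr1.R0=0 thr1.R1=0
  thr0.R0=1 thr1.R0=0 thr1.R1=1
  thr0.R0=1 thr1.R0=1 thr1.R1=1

outcome vector order: (thr0.R0,thr1.R0,thr1.R1)
[PSO] allowed = {<0 0 0>; <0 0 1>; <0 1 1>; <1 0 0>; <1 0 1>; <1 1 1>}
PSO∖claimed = {<0 0 1>}

missing: thr0.R0=0 thr1.R0=0 thr1.R1=1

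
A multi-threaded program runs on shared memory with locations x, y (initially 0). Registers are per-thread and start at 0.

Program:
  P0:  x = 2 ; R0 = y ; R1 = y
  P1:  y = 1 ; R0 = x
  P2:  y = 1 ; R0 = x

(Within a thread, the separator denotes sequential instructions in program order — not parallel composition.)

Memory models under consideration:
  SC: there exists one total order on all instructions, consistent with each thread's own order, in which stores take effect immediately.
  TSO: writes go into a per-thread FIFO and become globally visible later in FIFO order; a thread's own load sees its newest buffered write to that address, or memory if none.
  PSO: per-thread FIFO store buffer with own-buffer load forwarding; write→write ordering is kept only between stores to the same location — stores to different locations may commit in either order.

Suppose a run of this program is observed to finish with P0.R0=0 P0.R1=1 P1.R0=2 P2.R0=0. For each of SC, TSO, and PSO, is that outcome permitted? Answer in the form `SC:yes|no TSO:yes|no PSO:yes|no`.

SC:no TSO:yes PSO:yes

outcome vector order: (P0.R0,P0.R1,P1.R0,P2.R0)
[SC] allowed = {0/0/2/2 0/1/2/2 1/1/0/0 1/1/0/2 1/1/2/0 1/1/2/2}
[TSO] allowed = {0/0/0/0 0/0/0/2 0/0/2/0 0/0/2/2 0/1/0/0 0/1/0/2 0/1/2/0 0/1/2/2 1/1/0/0 1/1/0/2 1/1/2/0 1/1/2/2}
[PSO] allowed = {0/0/0/0 0/0/0/2 0/0/2/0 0/0/2/2 0/1/0/0 0/1/0/2 0/1/2/0 0/1/2/2 1/1/0/0 1/1/0/2 1/1/2/0 1/1/2/2}
target 0/1/2/0 ∈ {TSO,PSO}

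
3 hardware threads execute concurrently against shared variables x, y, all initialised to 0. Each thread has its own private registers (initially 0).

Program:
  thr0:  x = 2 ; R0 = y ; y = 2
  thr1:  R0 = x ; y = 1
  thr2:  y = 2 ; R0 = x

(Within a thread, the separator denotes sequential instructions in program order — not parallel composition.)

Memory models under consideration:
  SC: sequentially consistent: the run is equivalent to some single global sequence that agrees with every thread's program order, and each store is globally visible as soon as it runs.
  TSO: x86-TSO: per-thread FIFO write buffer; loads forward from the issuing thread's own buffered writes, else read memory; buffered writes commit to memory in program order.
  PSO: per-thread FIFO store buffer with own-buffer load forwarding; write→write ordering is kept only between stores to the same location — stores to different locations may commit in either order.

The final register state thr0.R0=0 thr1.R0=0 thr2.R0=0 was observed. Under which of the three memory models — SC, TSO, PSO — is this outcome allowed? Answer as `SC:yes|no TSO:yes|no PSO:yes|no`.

SC:no TSO:yes PSO:yes

outcome vector order: (thr0.R0,thr1.R0,thr2.R0)
[SC] allowed = {0/0/2, 0/2/2, 1/0/0, 1/0/2, 1/2/0, 1/2/2, 2/0/0, 2/0/2, 2/2/0, 2/2/2}
[TSO] allowed = {0/0/0, 0/0/2, 0/2/0, 0/2/2, 1/0/0, 1/0/2, 1/2/0, 1/2/2, 2/0/0, 2/0/2, 2/2/0, 2/2/2}
[PSO] allowed = {0/0/0, 0/0/2, 0/2/0, 0/2/2, 1/0/0, 1/0/2, 1/2/0, 1/2/2, 2/0/0, 2/0/2, 2/2/0, 2/2/2}
target 0/0/0 ∈ {TSO,PSO}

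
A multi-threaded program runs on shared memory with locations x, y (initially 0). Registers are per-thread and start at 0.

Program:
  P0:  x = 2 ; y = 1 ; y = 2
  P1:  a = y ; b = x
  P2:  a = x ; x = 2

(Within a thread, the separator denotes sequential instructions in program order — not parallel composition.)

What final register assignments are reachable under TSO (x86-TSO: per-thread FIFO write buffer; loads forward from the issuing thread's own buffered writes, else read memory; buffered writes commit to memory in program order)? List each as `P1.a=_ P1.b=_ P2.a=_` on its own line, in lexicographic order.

P1.a=0 P1.b=0 P2.a=0
P1.a=0 P1.b=0 P2.a=2
P1.a=0 P1.b=2 P2.a=0
P1.a=0 P1.b=2 P2.a=2
P1.a=1 P1.b=2 P2.a=0
P1.a=1 P1.b=2 P2.a=2
P1.a=2 P1.b=2 P2.a=0
P1.a=2 P1.b=2 P2.a=2

outcome vector order: (P1.a,P1.b,P2.a)
|TSO outcomes| = 8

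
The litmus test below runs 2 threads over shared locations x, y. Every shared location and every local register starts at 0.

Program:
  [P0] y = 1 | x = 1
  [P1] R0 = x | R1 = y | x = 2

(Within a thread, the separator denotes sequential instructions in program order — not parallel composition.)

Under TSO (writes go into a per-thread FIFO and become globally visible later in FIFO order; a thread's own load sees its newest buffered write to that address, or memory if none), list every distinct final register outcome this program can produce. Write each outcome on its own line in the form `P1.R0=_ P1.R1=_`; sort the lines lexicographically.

outcome vector order: (P1.R0,P1.R1)
|TSO outcomes| = 3

P1.R0=0 P1.R1=0
P1.R0=0 P1.R1=1
P1.R0=1 P1.R1=1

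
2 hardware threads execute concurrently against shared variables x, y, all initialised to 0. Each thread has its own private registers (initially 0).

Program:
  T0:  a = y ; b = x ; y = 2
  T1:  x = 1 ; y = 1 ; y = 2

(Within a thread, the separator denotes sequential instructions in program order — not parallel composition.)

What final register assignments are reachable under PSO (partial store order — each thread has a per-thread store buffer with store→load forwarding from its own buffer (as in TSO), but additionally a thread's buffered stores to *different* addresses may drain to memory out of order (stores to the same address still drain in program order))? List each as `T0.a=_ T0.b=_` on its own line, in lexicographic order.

outcome vector order: (T0.a,T0.b)
|PSO outcomes| = 6

T0.a=0 T0.b=0
T0.a=0 T0.b=1
T0.a=1 T0.b=0
T0.a=1 T0.b=1
T0.a=2 T0.b=0
T0.a=2 T0.b=1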